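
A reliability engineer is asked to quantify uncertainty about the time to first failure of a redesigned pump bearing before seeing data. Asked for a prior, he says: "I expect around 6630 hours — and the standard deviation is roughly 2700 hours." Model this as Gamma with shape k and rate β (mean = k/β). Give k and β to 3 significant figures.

k ≈ 6.03, β ≈ 0.000909

For Gamma(k, rate β): mean = k/β, variance = k/β², so CV = 1/√k.
CV = SD/mean = 2700/6630 = 0.4072, hence k = 1/CV² = 6.03.
Then β = k/mean = 6.03/6630 = 0.000909.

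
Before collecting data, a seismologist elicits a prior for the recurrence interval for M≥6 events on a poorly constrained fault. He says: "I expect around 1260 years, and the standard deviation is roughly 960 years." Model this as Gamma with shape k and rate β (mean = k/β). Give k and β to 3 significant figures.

k ≈ 1.72, β ≈ 0.00137

For Gamma(k, rate β): mean = k/β, variance = k/β², so CV = 1/√k.
CV = SD/mean = 960/1260 = 0.7619, hence k = 1/CV² = 1.72.
Then β = k/mean = 1.72/1260 = 0.00137.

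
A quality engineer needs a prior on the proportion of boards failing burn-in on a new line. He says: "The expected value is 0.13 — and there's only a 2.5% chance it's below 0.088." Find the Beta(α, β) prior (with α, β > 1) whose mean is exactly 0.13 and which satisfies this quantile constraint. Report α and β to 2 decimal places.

α ≈ 27.17, β ≈ 181.82

With mean 0.13 fixed, write α = 0.13s, β = 0.87s where s = α+β.
Need P(θ < 0.088) = 0.025 under Beta(0.13s, 0.87s). Normal approximation: (q−m)/√(m(1−m)/s) ≈ z_{0.025} = -1.96, so s ≈ 0.13·0.87·(-1.96)²/(0.088−0.13)² = 246.3.
At s = 246.3: P(θ<0.088) ≈ 0.016. Adjusting to match 0.025 gives s ≈ 208.99.
So α = 0.13·208.99 ≈ 27.17, β = 0.87·208.99 ≈ 181.82.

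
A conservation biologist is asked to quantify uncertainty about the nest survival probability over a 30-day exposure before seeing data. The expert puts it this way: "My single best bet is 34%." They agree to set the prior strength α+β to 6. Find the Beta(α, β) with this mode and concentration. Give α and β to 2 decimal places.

For α,β > 1 the Beta mode is (α−1)/(α+β−2). With α+β = 6, the mode is (α−1)/4.
Set (α−1)/4 = 0.34 → α = 1 + 0.34·4 = 2.36.
β = 6 − α = 3.64.

α = 2.36, β = 3.64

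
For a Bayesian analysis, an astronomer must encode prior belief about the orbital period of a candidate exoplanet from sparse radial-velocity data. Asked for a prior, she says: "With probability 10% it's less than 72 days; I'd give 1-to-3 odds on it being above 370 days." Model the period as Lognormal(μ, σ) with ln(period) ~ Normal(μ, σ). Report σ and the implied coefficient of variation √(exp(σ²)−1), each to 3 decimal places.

If T ~ Lognormal(μ,σ) then ln T ~ Normal(μ,σ), so the p-quantile of ln T is μ + z_p·σ.
ln(72) = 4.277 and ln(370) = 5.914; z_{0.1} = -1.282, z_{0.75} = 0.6745.
σ = (5.914 − 4.277)/(0.6745 − (-1.282)) = 0.837.
μ = 4.277 − (-1.282)·0.837 = 5.349.
CV = √(exp(σ²)−1) = √(exp(0.7003)−1) = 1.007.

σ ≈ 0.837, CV ≈ 1.007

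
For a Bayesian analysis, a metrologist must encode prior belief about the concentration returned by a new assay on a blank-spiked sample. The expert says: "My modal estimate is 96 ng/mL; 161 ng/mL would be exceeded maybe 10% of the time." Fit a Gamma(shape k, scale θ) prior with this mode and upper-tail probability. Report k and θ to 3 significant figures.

Gamma(k,θ) with k>1 has mode (k−1)θ, so θ = 96/(k−1).
Need P(X < 161) = 0.9 with θ tied to k this way. Start at k = 2, θ = 96: P(X<161) ≈ 0.500.
Too low — raise k to concentrate. Iterating converges to k ≈ 8.07.
Then θ = 96/(8.07−1) ≈ 13.6.

k ≈ 8.07, θ ≈ 13.6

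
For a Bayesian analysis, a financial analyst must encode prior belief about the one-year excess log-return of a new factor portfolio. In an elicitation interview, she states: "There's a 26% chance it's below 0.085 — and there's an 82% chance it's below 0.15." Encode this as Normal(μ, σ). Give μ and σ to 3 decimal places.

The p-quantile of Normal(μ,σ) is μ + z_p·σ, with z_{0.26} = -0.6433 and z_{0.82} = 0.9154.
Eliminate σ: μ = (z₂·x₁ − z₁·x₂)/(z₂ − z₁) = (0.9154·0.085 − (-0.6433)·0.15)/1.559 = 0.112.
Then σ = (x₂ − x₁)/(z₂ − z₁) = (0.15 − 0.085)/1.559 = 0.042.

μ = 0.112, σ = 0.042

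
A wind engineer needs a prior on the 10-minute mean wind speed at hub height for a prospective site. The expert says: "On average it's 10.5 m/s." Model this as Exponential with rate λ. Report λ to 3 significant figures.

Exponential mean = 1/λ, so λ = 1/10.5 = 0.0952.

λ ≈ 0.0952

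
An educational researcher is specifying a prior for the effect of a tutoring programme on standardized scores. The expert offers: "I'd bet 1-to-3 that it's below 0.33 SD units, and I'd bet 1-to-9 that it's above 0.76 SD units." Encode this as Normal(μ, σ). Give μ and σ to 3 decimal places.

The p-quantile of Normal(μ,σ) is μ + z_p·σ, with z_{0.25} = -0.6745 and z_{0.9} = 1.282.
Eliminate σ: μ = (z₂·x₁ − z₁·x₂)/(z₂ − z₁) = (1.282·0.33 − (-0.6745)·0.76)/1.956 = 0.478.
Then σ = (x₂ − x₁)/(z₂ − z₁) = (0.76 − 0.33)/1.956 = 0.220.

μ = 0.478, σ = 0.220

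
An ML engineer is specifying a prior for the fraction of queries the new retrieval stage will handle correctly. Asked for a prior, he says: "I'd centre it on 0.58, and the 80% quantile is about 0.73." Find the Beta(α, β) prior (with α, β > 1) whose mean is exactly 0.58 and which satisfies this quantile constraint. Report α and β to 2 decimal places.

With mean 0.58 fixed, write α = 0.58s, β = 0.42s where s = α+β.
Need P(θ < 0.73) = 0.8 under Beta(0.58s, 0.42s). Normal approximation: (q−m)/√(m(1−m)/s) ≈ z_{0.8} = 0.842, so s ≈ 0.58·0.42·(0.842)²/(0.73−0.58)² = 7.7.
At s = 7.7: P(θ<0.73) ≈ 0.796. Adjusting to match 0.8 gives s ≈ 7.91.
So α = 0.58·7.91 ≈ 4.59, β = 0.42·7.91 ≈ 3.32.

α ≈ 4.59, β ≈ 3.32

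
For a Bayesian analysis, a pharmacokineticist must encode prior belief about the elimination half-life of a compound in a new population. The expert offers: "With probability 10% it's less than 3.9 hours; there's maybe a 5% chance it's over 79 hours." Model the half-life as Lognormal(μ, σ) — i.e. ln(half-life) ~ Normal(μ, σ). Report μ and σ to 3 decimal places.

μ ≈ 2.678, σ ≈ 1.028

If T ~ Lognormal(μ,σ) then ln T ~ Normal(μ,σ), so the p-quantile of ln T is μ + z_p·σ.
ln(3.9) = 1.361 and ln(79) = 4.369; z_{0.1} = -1.282, z_{0.95} = 1.645.
σ = (4.369 − 1.361)/(1.645 − (-1.282)) = 1.028.
μ = 1.361 − (-1.282)·1.028 = 2.678.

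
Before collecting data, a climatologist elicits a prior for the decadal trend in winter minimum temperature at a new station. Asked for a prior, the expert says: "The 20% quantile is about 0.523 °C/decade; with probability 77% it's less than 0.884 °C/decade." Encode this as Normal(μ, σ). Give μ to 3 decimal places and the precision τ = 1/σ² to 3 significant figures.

For Normal(μ,σ), the p-quantile is μ + z_p·σ. Here z_{0.2} = -0.8416, z_{0.77} = 0.7388.
So 0.523 = μ − 0.8416σ and 0.884 = μ + 0.7388σ.
Subtracting: σ = (0.884 − 0.523)/(0.7388 − (-0.8416)) = 0.228.
Then μ = 0.523 − (-0.8416)·0.228 = 0.715.
Precision τ = 1/σ² = 1/0.2284² = 19.2.

μ = 0.715, τ = 19.2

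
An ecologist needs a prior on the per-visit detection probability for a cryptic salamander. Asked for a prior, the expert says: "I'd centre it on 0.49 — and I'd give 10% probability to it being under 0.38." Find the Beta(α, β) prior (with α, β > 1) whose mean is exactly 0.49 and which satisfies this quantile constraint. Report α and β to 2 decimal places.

α ≈ 16.42, β ≈ 17.09

With mean 0.49 fixed, write α = 0.49s, β = 0.51s where s = α+β.
Need P(θ < 0.38) = 0.1 under Beta(0.49s, 0.51s). Normal approximation: (q−m)/√(m(1−m)/s) ≈ z_{0.1} = -1.28, so s ≈ 0.49·0.51·(-1.28)²/(0.38−0.49)² = 33.9.
At s = 33.9: P(θ<0.38) ≈ 0.099. Adjusting to match 0.1 gives s ≈ 33.50.
So α = 0.49·33.50 ≈ 16.42, β = 0.51·33.50 ≈ 17.09.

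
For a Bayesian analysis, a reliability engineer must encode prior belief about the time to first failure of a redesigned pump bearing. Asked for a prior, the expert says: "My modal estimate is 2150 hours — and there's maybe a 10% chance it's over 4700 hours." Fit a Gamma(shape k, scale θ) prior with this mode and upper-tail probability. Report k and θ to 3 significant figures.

k ≈ 4.14, θ ≈ 684

Gamma(k,θ) with k>1 has mode (k−1)θ, so θ = 2150/(k−1).
Need P(X < 4700) = 0.9 with θ tied to k this way. Start at k = 2, θ = 2150: P(X<4700) ≈ 0.642.
Too low — raise k to concentrate. Iterating converges to k ≈ 4.14.
Then θ = 2150/(4.14−1) ≈ 684.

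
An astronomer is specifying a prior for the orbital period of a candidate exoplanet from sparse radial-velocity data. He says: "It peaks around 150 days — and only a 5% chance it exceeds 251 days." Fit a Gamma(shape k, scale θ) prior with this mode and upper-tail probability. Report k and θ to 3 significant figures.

Gamma(k,θ) with k>1 has mode (k−1)θ, so θ = 150/(k−1).
Need P(X < 251) = 0.95 with θ tied to k this way. Start at k = 2, θ = 150: P(X<251) ≈ 0.498.
Too low — raise k to concentrate. Iterating converges to k ≈ 11.5.
Then θ = 150/(11.5−1) ≈ 14.2.

k ≈ 11.5, θ ≈ 14.2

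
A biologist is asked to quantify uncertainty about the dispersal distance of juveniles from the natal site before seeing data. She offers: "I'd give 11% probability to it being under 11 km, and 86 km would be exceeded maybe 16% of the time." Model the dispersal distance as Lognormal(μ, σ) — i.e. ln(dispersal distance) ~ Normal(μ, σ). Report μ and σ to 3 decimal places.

μ ≈ 3.534, σ ≈ 0.926

If T ~ Lognormal(μ,σ) then ln T ~ Normal(μ,σ), so the p-quantile of ln T is μ + z_p·σ.
ln(11) = 2.398 and ln(86) = 4.454; z_{0.11} = -1.227, z_{0.84} = 0.9945.
σ = (4.454 − 2.398)/(0.9945 − (-1.227)) = 0.926.
μ = 2.398 − (-1.227)·0.926 = 3.534.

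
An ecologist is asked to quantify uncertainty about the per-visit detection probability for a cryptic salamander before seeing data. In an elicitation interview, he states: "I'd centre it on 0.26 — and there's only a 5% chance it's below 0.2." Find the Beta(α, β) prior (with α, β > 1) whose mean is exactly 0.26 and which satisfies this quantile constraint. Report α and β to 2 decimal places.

α ≈ 34.86, β ≈ 99.22

With mean 0.26 fixed, write α = 0.26s, β = 0.74s where s = α+β.
Need P(θ < 0.2) = 0.05 under Beta(0.26s, 0.74s). Normal approximation: (q−m)/√(m(1−m)/s) ≈ z_{0.05} = -1.64, so s ≈ 0.26·0.74·(-1.64)²/(0.2−0.26)² = 144.6.
At s = 144.6: P(θ<0.2) ≈ 0.044. Adjusting to match 0.05 gives s ≈ 134.09.
So α = 0.26·134.09 ≈ 34.86, β = 0.74·134.09 ≈ 99.22.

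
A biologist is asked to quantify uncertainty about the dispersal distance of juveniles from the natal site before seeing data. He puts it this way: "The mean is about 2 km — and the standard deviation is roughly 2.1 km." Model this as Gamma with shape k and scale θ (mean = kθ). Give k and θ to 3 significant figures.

For Gamma(k, scale θ): mean = kθ, variance = kθ², so CV = 1/√k.
CV = SD/mean = 2.1/2 = 1.05, hence k = 1/CV² = 0.907.
Then θ = mean/k = 2/0.907 = 2.21.

k ≈ 0.907, θ ≈ 2.21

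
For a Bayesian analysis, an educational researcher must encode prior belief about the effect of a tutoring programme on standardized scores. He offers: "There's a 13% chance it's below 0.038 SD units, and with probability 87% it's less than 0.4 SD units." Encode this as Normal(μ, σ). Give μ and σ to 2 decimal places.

μ = 0.22, σ = 0.16

For Normal(μ,σ), the p-quantile is μ + z_p·σ. Here z_{0.13} = -1.126, z_{0.87} = 1.126.
So 0.038 = μ − 1.126σ and 0.4 = μ + 1.126σ.
Subtracting: σ = (0.4 − 0.038)/(1.126 − (-1.126)) = 0.16.
Then μ = 0.038 − (-1.126)·0.16 = 0.22.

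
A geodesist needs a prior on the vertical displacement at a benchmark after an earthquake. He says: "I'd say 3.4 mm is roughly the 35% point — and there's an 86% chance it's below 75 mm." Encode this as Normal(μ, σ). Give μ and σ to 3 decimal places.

μ = 22.224, σ = 48.852

For Normal(μ,σ), the p-quantile is μ + z_p·σ. Here z_{0.35} = -0.3853, z_{0.86} = 1.08.
So 3.4 = μ − 0.3853σ and 75 = μ + 1.08σ.
Subtracting: σ = (75 − 3.4)/(1.08 − (-0.3853)) = 48.852.
Then μ = 3.4 − (-0.3853)·48.852 = 22.224.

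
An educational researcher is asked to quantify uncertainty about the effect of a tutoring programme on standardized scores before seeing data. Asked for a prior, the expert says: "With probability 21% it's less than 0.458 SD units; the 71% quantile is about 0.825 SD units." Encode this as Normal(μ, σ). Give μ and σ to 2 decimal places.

μ = 0.68, σ = 0.27

For Normal(μ,σ), the p-quantile is μ + z_p·σ. Here z_{0.21} = -0.8064, z_{0.71} = 0.5534.
So 0.458 = μ − 0.8064σ and 0.825 = μ + 0.5534σ.
Subtracting: σ = (0.825 − 0.458)/(0.5534 − (-0.8064)) = 0.27.
Then μ = 0.458 − (-0.8064)·0.27 = 0.68.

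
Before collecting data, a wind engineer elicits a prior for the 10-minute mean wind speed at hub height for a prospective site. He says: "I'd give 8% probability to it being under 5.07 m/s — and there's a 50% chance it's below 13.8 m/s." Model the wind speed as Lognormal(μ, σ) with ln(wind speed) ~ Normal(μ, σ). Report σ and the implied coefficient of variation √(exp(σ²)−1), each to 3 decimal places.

σ ≈ 0.713, CV ≈ 0.813

If T ~ Lognormal(μ,σ) then ln T ~ Normal(μ,σ), so the p-quantile of ln T is μ + z_p·σ.
ln(5.07) = 1.623 and ln(13.8) = 2.625; z_{0.08} = -1.405, z_{0.5} = 0.
σ = (2.625 − 1.623)/(0 − (-1.405)) = 0.713.
μ = 1.623 − (-1.405)·0.713 = 2.625.
CV = √(exp(σ²)−1) = √(exp(0.5079)−1) = 0.813.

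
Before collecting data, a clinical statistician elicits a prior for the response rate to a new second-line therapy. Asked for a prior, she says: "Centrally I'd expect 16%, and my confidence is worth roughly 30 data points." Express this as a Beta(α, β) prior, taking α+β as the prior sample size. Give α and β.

Under the effective-sample-size interpretation, Beta(α, β) has prior mean α/(α+β) and prior sample size α+β.
So α+β = 30 and α/(α+β) = 0.16, giving α = 0.16·30 = 4.8 and β = 30 − 4.8 = 25.2.

α = 4.8, β = 25.2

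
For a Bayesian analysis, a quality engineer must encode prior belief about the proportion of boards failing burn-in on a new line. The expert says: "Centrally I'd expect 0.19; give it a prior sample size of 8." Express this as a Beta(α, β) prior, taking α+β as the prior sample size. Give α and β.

α = 1.52, β = 6.48

Under the effective-sample-size interpretation, Beta(α, β) has prior mean α/(α+β) and prior sample size α+β.
So α+β = 8 and α/(α+β) = 0.19, giving α = 0.19·8 = 1.52 and β = 8 − 1.52 = 6.48.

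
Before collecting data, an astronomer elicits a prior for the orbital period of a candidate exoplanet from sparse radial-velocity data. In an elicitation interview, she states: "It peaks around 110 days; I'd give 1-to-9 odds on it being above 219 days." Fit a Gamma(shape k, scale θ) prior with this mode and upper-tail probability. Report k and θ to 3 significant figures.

Gamma(k,θ) with k>1 has mode (k−1)θ, so θ = 110/(k−1).
Need P(X < 219) = 0.9 with θ tied to k this way. Start at k = 2, θ = 110: P(X<219) ≈ 0.592.
Too low — raise k to concentrate. Iterating converges to k ≈ 5.04.
Then θ = 110/(5.04−1) ≈ 27.2.

k ≈ 5.04, θ ≈ 27.2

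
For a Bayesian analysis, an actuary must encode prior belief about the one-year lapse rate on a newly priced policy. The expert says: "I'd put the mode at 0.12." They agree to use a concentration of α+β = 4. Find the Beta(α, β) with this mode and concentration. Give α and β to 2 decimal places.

α = 1.24, β = 2.76

For α,β > 1 the Beta mode is (α−1)/(α+β−2). With α+β = 4, the mode is (α−1)/2.
Set (α−1)/2 = 0.12 → α = 1 + 0.12·2 = 1.24.
β = 4 − α = 2.76.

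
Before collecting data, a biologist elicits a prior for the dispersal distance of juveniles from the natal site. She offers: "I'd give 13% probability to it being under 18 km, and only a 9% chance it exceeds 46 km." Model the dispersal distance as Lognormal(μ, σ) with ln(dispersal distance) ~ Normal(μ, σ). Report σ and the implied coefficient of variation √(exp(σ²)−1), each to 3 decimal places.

If T ~ Lognormal(μ,σ) then ln T ~ Normal(μ,σ), so the p-quantile of ln T is μ + z_p·σ.
ln(18) = 2.89 and ln(46) = 3.829; z_{0.13} = -1.126, z_{0.91} = 1.341.
σ = (3.829 − 2.89)/(1.341 − (-1.126)) = 0.380.
μ = 2.89 − (-1.126)·0.380 = 3.319.
CV = √(exp(σ²)−1) = √(exp(0.1446)−1) = 0.394.

σ ≈ 0.380, CV ≈ 0.394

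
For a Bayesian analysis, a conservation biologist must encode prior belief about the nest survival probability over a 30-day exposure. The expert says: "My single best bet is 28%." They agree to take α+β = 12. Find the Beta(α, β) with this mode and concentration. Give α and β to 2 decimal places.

α = 3.80, β = 8.20

For α,β > 1 the Beta mode is (α−1)/(α+β−2). With α+β = 12, the mode is (α−1)/10.
Set (α−1)/10 = 0.28 → α = 1 + 0.28·10 = 3.80.
β = 12 − α = 8.20.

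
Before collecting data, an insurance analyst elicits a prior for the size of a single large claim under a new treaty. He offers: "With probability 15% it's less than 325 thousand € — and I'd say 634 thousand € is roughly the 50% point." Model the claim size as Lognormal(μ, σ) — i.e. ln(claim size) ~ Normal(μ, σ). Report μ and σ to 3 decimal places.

If T ~ Lognormal(μ,σ) then ln T ~ Normal(μ,σ), so the p-quantile of ln T is μ + z_p·σ.
ln(325) = 5.784 and ln(634) = 6.452; z_{0.15} = -1.036, z_{0.5} = 0.
σ = (6.452 − 5.784)/(0 − (-1.036)) = 0.645.
μ = 5.784 − (-1.036)·0.645 = 6.452.

μ ≈ 6.452, σ ≈ 0.645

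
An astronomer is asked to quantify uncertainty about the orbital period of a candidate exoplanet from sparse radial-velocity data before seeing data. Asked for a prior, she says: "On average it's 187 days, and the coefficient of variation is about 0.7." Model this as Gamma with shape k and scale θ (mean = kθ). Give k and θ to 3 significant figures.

k ≈ 2.04, θ ≈ 91.6

For Gamma(k, scale θ): mean = kθ, variance = kθ², so CV = 1/√k.
CV = 0.7, hence k = 1/CV² = 2.04.
Then θ = mean/k = 187/2.04 = 91.6.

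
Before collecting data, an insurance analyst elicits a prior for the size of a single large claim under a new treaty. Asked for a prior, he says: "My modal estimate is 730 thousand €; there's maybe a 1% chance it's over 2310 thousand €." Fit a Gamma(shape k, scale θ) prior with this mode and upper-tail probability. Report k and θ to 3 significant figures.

k ≈ 4.35, θ ≈ 218

Gamma(k,θ) with k>1 has mode (k−1)θ, so θ = 730/(k−1).
Need P(X < 2310) = 0.99 with θ tied to k this way. Start at k = 2, θ = 730: P(X<2310) ≈ 0.824.
Too low — raise k to concentrate. Iterating converges to k ≈ 4.35.
Then θ = 730/(4.35−1) ≈ 218.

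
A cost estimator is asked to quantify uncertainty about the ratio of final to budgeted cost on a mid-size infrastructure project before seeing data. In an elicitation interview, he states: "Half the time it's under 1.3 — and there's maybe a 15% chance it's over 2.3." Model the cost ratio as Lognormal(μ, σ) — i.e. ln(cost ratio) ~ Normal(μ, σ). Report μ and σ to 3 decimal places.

If T ~ Lognormal(μ,σ) then ln T ~ Normal(μ,σ), so the p-quantile of ln T is μ + z_p·σ.
ln(1.3) = 0.2624 and ln(2.3) = 0.8329; z_{0.5} = 0, z_{0.85} = 1.036.
σ = (0.8329 − 0.2624)/(1.036 − (0)) = 0.550.
μ = 0.2624 − (0)·0.550 = 0.262.

μ ≈ 0.262, σ ≈ 0.550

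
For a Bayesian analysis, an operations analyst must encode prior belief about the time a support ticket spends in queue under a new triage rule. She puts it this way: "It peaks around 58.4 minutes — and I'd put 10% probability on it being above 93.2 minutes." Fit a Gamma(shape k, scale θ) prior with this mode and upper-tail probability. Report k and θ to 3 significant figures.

k ≈ 9.6, θ ≈ 6.79

Gamma(k,θ) with k>1 has mode (k−1)θ, so θ = 58.4/(k−1).
Need P(X < 93.2) = 0.9 with θ tied to k this way. Start at k = 2, θ = 58.4: P(X<93.2) ≈ 0.474.
Too low — raise k to concentrate. Iterating converges to k ≈ 9.6.
Then θ = 58.4/(9.6−1) ≈ 6.79.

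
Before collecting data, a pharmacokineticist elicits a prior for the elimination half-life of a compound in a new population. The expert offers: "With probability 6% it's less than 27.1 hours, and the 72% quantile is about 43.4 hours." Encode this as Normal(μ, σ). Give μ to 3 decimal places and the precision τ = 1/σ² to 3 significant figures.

μ = 38.956, τ = 0.0172

The p-quantile of Normal(μ,σ) is μ + z_p·σ, with z_{0.06} = -1.555 and z_{0.72} = 0.5828.
Eliminate σ: μ = (z₂·x₁ − z₁·x₂)/(z₂ − z₁) = (0.5828·27.1 − (-1.555)·43.4)/2.138 = 38.956.
Then σ = (x₂ − x₁)/(z₂ − z₁) = (43.4 − 27.1)/2.138 = 7.625.
Precision τ = 1/σ² = 1/7.625² = 0.0172.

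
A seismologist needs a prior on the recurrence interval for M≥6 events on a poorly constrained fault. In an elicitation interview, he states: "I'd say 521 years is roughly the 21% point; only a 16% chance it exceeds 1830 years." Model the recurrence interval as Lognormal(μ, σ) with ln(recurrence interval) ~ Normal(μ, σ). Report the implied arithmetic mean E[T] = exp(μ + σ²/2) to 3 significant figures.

E[T] ≈ 1170 years

If T ~ Lognormal(μ,σ) then ln T ~ Normal(μ,σ), so the p-quantile of ln T is μ + z_p·σ.
ln(521) = 6.256 and ln(1830) = 7.512; z_{0.21} = -0.8064, z_{0.84} = 0.9945.
σ = (7.512 − 6.256)/(0.9945 − (-0.8064)) = 0.698.
μ = 6.256 − (-0.8064)·0.698 = 6.818.
E[T] = exp(μ + σ²/2) = exp(6.818 + 0.2433) = 1170 years.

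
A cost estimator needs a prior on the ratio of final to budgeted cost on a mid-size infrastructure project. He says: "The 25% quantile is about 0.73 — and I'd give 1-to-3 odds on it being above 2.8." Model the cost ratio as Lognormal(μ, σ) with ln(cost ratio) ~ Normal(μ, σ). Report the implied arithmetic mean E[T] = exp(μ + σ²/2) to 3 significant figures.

E[T] ≈ 2.35

If T ~ Lognormal(μ,σ) then ln T ~ Normal(μ,σ), so the p-quantile of ln T is μ + z_p·σ.
ln(0.73) = -0.3147 and ln(2.8) = 1.03; z_{0.25} = -0.6745, z_{0.75} = 0.6745.
σ = (1.03 − -0.3147)/(0.6745 − (-0.6745)) = 0.997.
μ = -0.3147 − (-0.6745)·0.997 = 0.357.
E[T] = exp(μ + σ²/2) = exp(0.357 + 0.4966) = 2.35.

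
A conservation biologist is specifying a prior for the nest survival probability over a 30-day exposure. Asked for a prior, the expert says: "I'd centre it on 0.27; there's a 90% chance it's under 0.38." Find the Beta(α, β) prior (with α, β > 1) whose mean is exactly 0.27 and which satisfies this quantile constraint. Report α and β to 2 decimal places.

α ≈ 7.55, β ≈ 20.43

With mean 0.27 fixed, write α = 0.27s, β = 0.73s where s = α+β.
Need P(θ < 0.38) = 0.9 under Beta(0.27s, 0.73s). Normal approximation: (q−m)/√(m(1−m)/s) ≈ z_{0.9} = 1.28, so s ≈ 0.27·0.73·(1.28)²/(0.38−0.27)² = 26.8.
At s = 26.8: P(θ<0.38) ≈ 0.895. Adjusting to match 0.9 gives s ≈ 27.98.
So α = 0.27·27.98 ≈ 7.55, β = 0.73·27.98 ≈ 20.43.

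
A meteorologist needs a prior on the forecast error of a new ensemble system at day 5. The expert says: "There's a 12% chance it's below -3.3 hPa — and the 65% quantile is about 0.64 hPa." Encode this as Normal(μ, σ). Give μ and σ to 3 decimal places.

The p-quantile of Normal(μ,σ) is μ + z_p·σ, with z_{0.12} = -1.175 and z_{0.65} = 0.3853.
Eliminate σ: μ = (z₂·x₁ − z₁·x₂)/(z₂ − z₁) = (0.3853·-3.3 − (-1.175)·0.64)/1.56 = -0.333.
Then σ = (x₂ − x₁)/(z₂ − z₁) = (0.64 − -3.3)/1.56 = 2.525.

μ = -0.333, σ = 2.525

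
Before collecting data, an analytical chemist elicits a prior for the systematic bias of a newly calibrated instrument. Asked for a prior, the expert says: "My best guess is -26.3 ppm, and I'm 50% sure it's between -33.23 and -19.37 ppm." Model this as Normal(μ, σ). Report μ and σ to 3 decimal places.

A symmetric 50% interval runs μ ± z·σ with z = 0.6745.
Half-width = 6.93, so σ = 6.93/0.6745 = 10.274.
μ is the stated best guess, -26.300.

μ = -26.300, σ = 10.274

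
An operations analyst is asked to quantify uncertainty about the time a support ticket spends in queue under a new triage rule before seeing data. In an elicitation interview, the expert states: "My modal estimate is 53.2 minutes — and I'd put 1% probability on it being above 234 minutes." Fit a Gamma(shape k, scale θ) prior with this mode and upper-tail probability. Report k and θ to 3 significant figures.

k ≈ 2.86, θ ≈ 28.7

Gamma(k,θ) with k>1 has mode (k−1)θ, so θ = 53.2/(k−1).
Need P(X < 234) = 0.99 with θ tied to k this way. Start at k = 2, θ = 53.2: P(X<234) ≈ 0.934.
Too low — raise k to concentrate. Iterating converges to k ≈ 2.86.
Then θ = 53.2/(2.86−1) ≈ 28.7.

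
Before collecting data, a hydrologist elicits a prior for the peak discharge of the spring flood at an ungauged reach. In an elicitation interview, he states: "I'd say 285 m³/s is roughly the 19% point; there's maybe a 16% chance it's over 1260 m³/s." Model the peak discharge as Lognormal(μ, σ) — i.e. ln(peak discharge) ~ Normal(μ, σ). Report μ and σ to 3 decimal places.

If T ~ Lognormal(μ,σ) then ln T ~ Normal(μ,σ), so the p-quantile of ln T is μ + z_p·σ.
ln(285) = 5.652 and ln(1260) = 7.139; z_{0.19} = -0.8779, z_{0.84} = 0.9945.
σ = (7.139 − 5.652)/(0.9945 − (-0.8779)) = 0.794.
μ = 5.652 − (-0.8779)·0.794 = 6.349.

μ ≈ 6.349, σ ≈ 0.794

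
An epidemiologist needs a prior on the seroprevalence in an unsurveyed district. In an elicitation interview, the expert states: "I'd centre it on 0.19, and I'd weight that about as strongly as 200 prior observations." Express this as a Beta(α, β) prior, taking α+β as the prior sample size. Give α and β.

α = 38, β = 162

Under the effective-sample-size interpretation, Beta(α, β) has prior mean α/(α+β) and prior sample size α+β.
So α+β = 200 and α/(α+β) = 0.19, giving α = 0.19·200 = 38 and β = 200 − 38 = 162.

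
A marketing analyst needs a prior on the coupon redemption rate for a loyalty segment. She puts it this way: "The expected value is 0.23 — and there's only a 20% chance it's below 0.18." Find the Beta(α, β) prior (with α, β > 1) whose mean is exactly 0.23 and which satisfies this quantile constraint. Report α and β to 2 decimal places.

With mean 0.23 fixed, write α = 0.23s, β = 0.77s where s = α+β.
Need P(θ < 0.18) = 0.2 under Beta(0.23s, 0.77s). Normal approximation: (q−m)/√(m(1−m)/s) ≈ z_{0.2} = -0.842, so s ≈ 0.23·0.77·(-0.842)²/(0.18−0.23)² = 50.2.
At s = 50.2: P(θ<0.18) ≈ 0.204. Adjusting to match 0.2 gives s ≈ 51.77.
So α = 0.23·51.77 ≈ 11.91, β = 0.77·51.77 ≈ 39.86.

α ≈ 11.91, β ≈ 39.86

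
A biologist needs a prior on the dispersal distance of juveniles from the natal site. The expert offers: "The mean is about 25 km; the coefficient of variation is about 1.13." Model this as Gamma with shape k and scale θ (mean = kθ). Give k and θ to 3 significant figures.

For Gamma(k, scale θ): mean = kθ, variance = kθ², so CV = 1/√k.
CV = 1.13, hence k = 1/CV² = 0.783.
Then θ = mean/k = 25/0.783 = 31.9.

k ≈ 0.783, θ ≈ 31.9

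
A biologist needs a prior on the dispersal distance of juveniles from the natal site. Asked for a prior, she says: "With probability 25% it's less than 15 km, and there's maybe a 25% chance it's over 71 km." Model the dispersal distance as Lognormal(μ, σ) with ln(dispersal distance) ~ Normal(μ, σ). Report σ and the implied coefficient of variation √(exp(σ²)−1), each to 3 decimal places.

σ ≈ 1.152, CV ≈ 1.666

If T ~ Lognormal(μ,σ) then ln T ~ Normal(μ,σ), so the p-quantile of ln T is μ + z_p·σ.
ln(15) = 2.708 and ln(71) = 4.263; z_{0.25} = -0.6745, z_{0.75} = 0.6745.
σ = (4.263 − 2.708)/(0.6745 − (-0.6745)) = 1.152.
μ = 2.708 − (-0.6745)·1.152 = 3.485.
CV = √(exp(σ²)−1) = √(exp(1.3281)−1) = 1.666.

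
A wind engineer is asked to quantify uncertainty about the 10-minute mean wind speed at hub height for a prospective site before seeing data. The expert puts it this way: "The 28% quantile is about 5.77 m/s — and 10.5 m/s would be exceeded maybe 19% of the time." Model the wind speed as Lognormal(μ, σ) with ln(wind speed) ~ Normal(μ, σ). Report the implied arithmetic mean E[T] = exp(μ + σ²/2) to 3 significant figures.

If T ~ Lognormal(μ,σ) then ln T ~ Normal(μ,σ), so the p-quantile of ln T is μ + z_p·σ.
ln(5.77) = 1.753 and ln(10.5) = 2.351; z_{0.28} = -0.5828, z_{0.81} = 0.8779.
σ = (2.351 − 1.753)/(0.8779 − (-0.5828)) = 0.410.
μ = 1.753 − (-0.5828)·0.410 = 1.992.
E[T] = exp(μ + σ²/2) = exp(1.992 + 0.0840) = 7.97 m/s.

E[T] ≈ 7.97 m/s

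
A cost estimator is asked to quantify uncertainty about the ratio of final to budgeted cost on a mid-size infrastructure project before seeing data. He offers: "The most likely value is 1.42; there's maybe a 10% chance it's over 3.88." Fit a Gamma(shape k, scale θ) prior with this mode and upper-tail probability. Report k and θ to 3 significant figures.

Gamma(k,θ) with k>1 has mode (k−1)θ, so θ = 1.42/(k−1).
Need P(X < 3.88) = 0.9 with θ tied to k this way. Start at k = 2, θ = 1.42: P(X<3.88) ≈ 0.757.
Too low — raise k to concentrate. Iterating converges to k ≈ 2.89.
Then θ = 1.42/(2.89−1) ≈ 0.75.

k ≈ 2.89, θ ≈ 0.75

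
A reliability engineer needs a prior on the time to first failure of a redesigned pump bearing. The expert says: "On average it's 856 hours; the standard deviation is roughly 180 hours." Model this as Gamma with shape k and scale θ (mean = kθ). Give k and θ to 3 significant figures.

k ≈ 22.6, θ ≈ 37.9

For Gamma(k, scale θ): mean = kθ, variance = kθ², so CV = 1/√k.
CV = SD/mean = 180/856 = 0.2103, hence k = 1/CV² = 22.6.
Then θ = mean/k = 856/22.6 = 37.9.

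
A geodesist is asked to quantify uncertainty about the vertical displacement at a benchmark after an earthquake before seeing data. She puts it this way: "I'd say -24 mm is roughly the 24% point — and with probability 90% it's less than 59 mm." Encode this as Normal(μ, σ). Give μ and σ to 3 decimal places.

μ = 5.491, σ = 41.754

For Normal(μ,σ), the p-quantile is μ + z_p·σ. Here z_{0.24} = -0.7063, z_{0.9} = 1.282.
So -24 = μ − 0.7063σ and 59 = μ + 1.282σ.
Subtracting: σ = (59 − -24)/(1.282 − (-0.7063)) = 41.754.
Then μ = -24 − (-0.7063)·41.754 = 5.491.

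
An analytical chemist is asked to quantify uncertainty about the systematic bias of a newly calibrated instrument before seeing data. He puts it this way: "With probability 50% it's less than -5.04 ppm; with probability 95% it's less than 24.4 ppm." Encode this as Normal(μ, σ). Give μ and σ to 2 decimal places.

The p-quantile of Normal(μ,σ) is μ + z_p·σ, with z_{0.5} = 0 and z_{0.95} = 1.645.
Eliminate σ: μ = (z₂·x₁ − z₁·x₂)/(z₂ − z₁) = (1.645·-5.04 − (0)·24.4)/1.645 = -5.04.
Then σ = (x₂ − x₁)/(z₂ − z₁) = (24.4 − -5.04)/1.645 = 17.90.

μ = -5.04, σ = 17.90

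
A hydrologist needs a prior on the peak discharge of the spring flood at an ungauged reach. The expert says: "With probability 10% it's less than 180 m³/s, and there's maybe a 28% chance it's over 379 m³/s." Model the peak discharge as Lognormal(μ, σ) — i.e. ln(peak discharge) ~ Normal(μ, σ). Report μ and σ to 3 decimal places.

If T ~ Lognormal(μ,σ) then ln T ~ Normal(μ,σ), so the p-quantile of ln T is μ + z_p·σ.
ln(180) = 5.193 and ln(379) = 5.938; z_{0.1} = -1.282, z_{0.72} = 0.5828.
σ = (5.938 − 5.193)/(0.5828 − (-1.282)) = 0.399.
μ = 5.193 − (-1.282)·0.399 = 5.705.

μ ≈ 5.705, σ ≈ 0.399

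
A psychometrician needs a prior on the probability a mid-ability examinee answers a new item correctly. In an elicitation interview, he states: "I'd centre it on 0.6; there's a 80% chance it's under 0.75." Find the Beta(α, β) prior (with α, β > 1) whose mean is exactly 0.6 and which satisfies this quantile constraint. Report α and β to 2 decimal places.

α ≈ 4.69, β ≈ 3.13

With mean 0.6 fixed, write α = 0.6s, β = 0.4s where s = α+β.
Need P(θ < 0.75) = 0.8 under Beta(0.6s, 0.4s). Normal approximation: (q−m)/√(m(1−m)/s) ≈ z_{0.8} = 0.842, so s ≈ 0.6·0.4·(0.842)²/(0.75−0.6)² = 7.6.
At s = 7.6: P(θ<0.75) ≈ 0.795. Adjusting to match 0.8 gives s ≈ 7.82.
So α = 0.6·7.82 ≈ 4.69, β = 0.4·7.82 ≈ 3.13.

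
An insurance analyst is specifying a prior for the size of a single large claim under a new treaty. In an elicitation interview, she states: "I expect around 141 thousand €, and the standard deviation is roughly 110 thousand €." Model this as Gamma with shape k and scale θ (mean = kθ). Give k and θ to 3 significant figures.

k ≈ 1.64, θ ≈ 85.8

For Gamma(k, scale θ): mean = kθ, variance = kθ², so CV = 1/√k.
CV = SD/mean = 110/141 = 0.7801, hence k = 1/CV² = 1.64.
Then θ = mean/k = 141/1.64 = 85.8.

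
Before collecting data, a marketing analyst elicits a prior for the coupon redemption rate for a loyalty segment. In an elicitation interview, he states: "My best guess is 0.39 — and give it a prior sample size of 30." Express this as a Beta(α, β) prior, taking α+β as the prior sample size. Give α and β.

α = 11.7, β = 18.3

Under the effective-sample-size interpretation, Beta(α, β) has prior mean α/(α+β) and prior sample size α+β.
So α+β = 30 and α/(α+β) = 0.39, giving α = 0.39·30 = 11.7 and β = 30 − 11.7 = 18.3.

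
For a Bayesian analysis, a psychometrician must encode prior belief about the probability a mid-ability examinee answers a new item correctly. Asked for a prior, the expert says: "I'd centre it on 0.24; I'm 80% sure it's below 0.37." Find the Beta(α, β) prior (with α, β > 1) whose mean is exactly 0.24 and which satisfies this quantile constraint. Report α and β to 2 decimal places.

With mean 0.24 fixed, write α = 0.24s, β = 0.76s where s = α+β.
Need P(θ < 0.37) = 0.8 under Beta(0.24s, 0.76s). Normal approximation: (q−m)/√(m(1−m)/s) ≈ z_{0.8} = 0.842, so s ≈ 0.24·0.76·(0.842)²/(0.37−0.24)² = 7.6.
At s = 7.6: P(θ<0.37) ≈ 0.813. Adjusting to match 0.8 gives s ≈ 6.52.
So α = 0.24·6.52 ≈ 1.57, β = 0.76·6.52 ≈ 4.96.

α ≈ 1.57, β ≈ 4.96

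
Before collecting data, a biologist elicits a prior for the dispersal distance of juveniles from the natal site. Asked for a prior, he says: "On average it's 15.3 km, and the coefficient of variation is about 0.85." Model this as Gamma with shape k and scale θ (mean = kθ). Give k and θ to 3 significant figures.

k ≈ 1.38, θ ≈ 11.1

For Gamma(k, scale θ): mean = kθ, variance = kθ², so CV = 1/√k.
CV = 0.85, hence k = 1/CV² = 1.38.
Then θ = mean/k = 15.3/1.38 = 11.1.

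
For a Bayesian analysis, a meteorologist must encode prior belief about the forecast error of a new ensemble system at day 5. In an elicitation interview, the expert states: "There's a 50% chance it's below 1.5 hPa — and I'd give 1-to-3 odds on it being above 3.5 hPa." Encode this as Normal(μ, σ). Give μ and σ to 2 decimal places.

For Normal(μ,σ), the p-quantile is μ + z_p·σ. Here z_{0.5} = 0, z_{0.75} = 0.6745.
So 1.5 = μ + 0σ and 3.5 = μ + 0.6745σ.
Subtracting: σ = (3.5 − 1.5)/(0.6745 − (0)) = 2.97.
Then μ = 1.5 − (0)·2.97 = 1.50.

μ = 1.50, σ = 2.97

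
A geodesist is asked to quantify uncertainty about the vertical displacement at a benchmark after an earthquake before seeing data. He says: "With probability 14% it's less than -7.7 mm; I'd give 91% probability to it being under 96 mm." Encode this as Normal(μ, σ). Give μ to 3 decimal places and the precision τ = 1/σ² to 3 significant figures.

For Normal(μ,σ), the p-quantile is μ + z_p·σ. Here z_{0.14} = -1.08, z_{0.91} = 1.341.
So -7.7 = μ − 1.08σ and 96 = μ + 1.341σ.
Subtracting: σ = (96 − -7.7)/(1.341 − (-1.08)) = 42.832.
Then μ = -7.7 − (-1.08)·42.832 = 38.572.
Precision τ = 1/σ² = 1/42.83² = 0.000545.

μ = 38.572, τ = 0.000545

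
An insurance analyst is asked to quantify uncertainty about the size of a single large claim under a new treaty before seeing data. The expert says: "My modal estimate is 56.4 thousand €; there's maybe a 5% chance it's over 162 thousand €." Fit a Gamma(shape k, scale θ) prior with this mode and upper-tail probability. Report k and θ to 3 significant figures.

k ≈ 3.4, θ ≈ 23.5

Gamma(k,θ) with k>1 has mode (k−1)θ, so θ = 56.4/(k−1).
Need P(X < 162) = 0.95 with θ tied to k this way. Start at k = 2, θ = 56.4: P(X<162) ≈ 0.781.
Too low — raise k to concentrate. Iterating converges to k ≈ 3.4.
Then θ = 56.4/(3.4−1) ≈ 23.5.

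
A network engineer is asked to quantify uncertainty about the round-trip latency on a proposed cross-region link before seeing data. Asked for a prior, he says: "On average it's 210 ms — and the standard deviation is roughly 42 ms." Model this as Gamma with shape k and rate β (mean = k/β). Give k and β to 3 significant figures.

k ≈ 25, β ≈ 0.119

For Gamma(k, rate β): mean = k/β, variance = k/β², so CV = 1/√k.
CV = SD/mean = 42/210 = 0.2, hence k = 1/CV² = 25.
Then β = k/mean = 25/210 = 0.119.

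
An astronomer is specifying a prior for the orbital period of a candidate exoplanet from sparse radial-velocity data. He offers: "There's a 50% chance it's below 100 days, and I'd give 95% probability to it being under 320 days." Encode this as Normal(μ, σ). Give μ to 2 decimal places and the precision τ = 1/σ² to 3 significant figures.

μ = 100.00, τ = 5.59e-05

For Normal(μ,σ), the p-quantile is μ + z_p·σ. Here z_{0.5} = 0, z_{0.95} = 1.645.
So 100 = μ + 0σ and 320 = μ + 1.645σ.
Subtracting: σ = (320 − 100)/(1.645 − (0)) = 133.75.
Then μ = 100 − (0)·133.75 = 100.00.
Precision τ = 1/σ² = 1/133.8² = 5.59e-05.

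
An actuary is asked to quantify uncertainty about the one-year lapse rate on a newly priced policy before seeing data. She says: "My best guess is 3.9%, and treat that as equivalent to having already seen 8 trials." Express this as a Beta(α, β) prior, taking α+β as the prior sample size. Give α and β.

α = 0.312, β = 7.688

Under the effective-sample-size interpretation, Beta(α, β) has prior mean α/(α+β) and prior sample size α+β.
So α+β = 8 and α/(α+β) = 0.039, giving α = 0.039·8 = 0.312 and β = 8 − 0.312 = 7.688.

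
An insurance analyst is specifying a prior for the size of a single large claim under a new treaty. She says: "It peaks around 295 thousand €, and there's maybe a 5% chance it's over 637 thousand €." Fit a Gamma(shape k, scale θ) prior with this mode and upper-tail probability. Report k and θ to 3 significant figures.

Gamma(k,θ) with k>1 has mode (k−1)θ, so θ = 295/(k−1).
Need P(X < 637) = 0.95 with θ tied to k this way. Start at k = 2, θ = 295: P(X<637) ≈ 0.635.
Too low — raise k to concentrate. Iterating converges to k ≈ 5.65.
Then θ = 295/(5.65−1) ≈ 63.4.

k ≈ 5.65, θ ≈ 63.4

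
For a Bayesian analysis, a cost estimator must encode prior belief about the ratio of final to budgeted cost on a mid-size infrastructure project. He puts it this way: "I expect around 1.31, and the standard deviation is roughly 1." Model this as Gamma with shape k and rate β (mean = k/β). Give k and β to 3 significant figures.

k ≈ 1.72, β ≈ 1.31

For Gamma(k, rate β): mean = k/β, variance = k/β², so CV = 1/√k.
CV = SD/mean = 1/1.31 = 0.7634, hence k = 1/CV² = 1.72.
Then β = k/mean = 1.72/1.31 = 1.31.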